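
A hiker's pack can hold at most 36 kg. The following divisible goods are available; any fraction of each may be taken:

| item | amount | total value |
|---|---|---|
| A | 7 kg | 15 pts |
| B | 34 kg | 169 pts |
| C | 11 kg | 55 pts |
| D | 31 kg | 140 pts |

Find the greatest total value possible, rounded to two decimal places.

179.26

Take in order of value per unit:
- C (55/11 per unit): all 11 → value 55, running total 55.00
- B (169/34 per unit): 25 of 34 → value 25×169/34 = 124.2647, running total 179.26
Total 179.26.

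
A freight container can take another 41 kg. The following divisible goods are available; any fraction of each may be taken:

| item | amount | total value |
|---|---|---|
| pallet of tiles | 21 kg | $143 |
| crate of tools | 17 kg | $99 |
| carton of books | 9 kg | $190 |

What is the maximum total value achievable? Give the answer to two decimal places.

Take in order of value per unit:
- carton of books (190/9 per unit): all 9 → value 190, running total 190.00
- pallet of tiles (143/21 per unit): all 21 → value 143, running total 333.00
- crate of tools (99/17 per unit): 11 of 17 → value 11×99/17 = 64.0588, running total 397.06
Total 397.06.

397.06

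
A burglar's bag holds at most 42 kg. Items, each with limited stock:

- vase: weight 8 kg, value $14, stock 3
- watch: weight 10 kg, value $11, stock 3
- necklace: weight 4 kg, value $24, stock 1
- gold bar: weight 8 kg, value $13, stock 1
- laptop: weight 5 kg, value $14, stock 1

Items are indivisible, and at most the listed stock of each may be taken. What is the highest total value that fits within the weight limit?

$93

Best selections within weight 42 and stock limits:
- 3×vase + 1×necklace + 1×gold bar + 1×laptop: weight 41, value 93
- 3×vase + 1×necklace + 1×laptop: weight 33, value 80
- 2×vase + 1×necklace + 1×gold bar + 1×laptop: weight 33, value 79
Best: $93.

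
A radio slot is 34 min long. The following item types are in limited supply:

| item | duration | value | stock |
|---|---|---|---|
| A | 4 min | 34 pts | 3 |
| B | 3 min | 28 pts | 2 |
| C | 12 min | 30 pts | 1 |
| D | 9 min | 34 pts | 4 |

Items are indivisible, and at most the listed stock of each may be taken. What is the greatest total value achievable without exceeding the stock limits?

198 pts

Best selections within duration 34 and stock limits:
- 3×A + 1×B + 2×D: duration 33, value 198
- 3×A + 2×B + 1×D: duration 27, value 192
Best: 198 pts.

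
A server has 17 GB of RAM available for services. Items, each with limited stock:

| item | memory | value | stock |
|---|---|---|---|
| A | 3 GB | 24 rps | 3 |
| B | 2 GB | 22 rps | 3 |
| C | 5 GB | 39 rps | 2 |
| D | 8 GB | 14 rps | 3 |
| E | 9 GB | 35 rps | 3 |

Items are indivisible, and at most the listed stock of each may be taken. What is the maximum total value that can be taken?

153 rps

Best selections within memory 17 and stock limits:
- 2×A + 3×B + 1×C: memory 17, value 153
- 1×A + 2×B + 2×C: memory 17, value 146
- 3×B + 2×C: memory 16, value 144
- 3×A + 3×B: memory 15, value 138
Best: 153 rps.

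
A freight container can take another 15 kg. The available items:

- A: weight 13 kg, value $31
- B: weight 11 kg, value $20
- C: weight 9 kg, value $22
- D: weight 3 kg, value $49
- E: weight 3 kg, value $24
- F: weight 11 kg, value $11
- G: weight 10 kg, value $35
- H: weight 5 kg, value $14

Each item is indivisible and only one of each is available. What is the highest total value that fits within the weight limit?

$95

Check high-value combinations within 15 kg:
- C+D+E: weight 9+3+3=15, value 22+49+24=95
- D+E+H: weight 3+3+5=11, value 49+24+14=87
- D+G: weight 3+10=13, value 49+35=84
Best: $95.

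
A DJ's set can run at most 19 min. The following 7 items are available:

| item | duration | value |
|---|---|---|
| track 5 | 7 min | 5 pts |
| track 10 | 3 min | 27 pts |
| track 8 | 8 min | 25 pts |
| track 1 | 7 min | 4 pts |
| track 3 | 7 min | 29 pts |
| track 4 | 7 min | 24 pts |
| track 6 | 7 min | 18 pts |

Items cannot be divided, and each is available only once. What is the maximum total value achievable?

81 pts

This is a 0/1 knapsack; check combinations near the capacity.
- track 10+track 8+track 3: duration 3+8+7=18, value 27+25+29=81
- track 10+track 3+track 4: duration 3+7+7=17, value 27+29+24=80
- track 10+track 8+track 4: duration 3+8+7=18, value 27+25+24=76
- track 10+track 3+track 6: duration 3+7+7=17, value 27+29+18=74
Best: 81 pts.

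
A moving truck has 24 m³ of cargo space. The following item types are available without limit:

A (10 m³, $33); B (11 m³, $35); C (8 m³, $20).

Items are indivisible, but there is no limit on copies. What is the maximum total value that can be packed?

$70

Best value-per-unit is A at 33/10; filling with it alone gives 2×33 = 66.
Optimal mix: 2×B → volume 22, value 70.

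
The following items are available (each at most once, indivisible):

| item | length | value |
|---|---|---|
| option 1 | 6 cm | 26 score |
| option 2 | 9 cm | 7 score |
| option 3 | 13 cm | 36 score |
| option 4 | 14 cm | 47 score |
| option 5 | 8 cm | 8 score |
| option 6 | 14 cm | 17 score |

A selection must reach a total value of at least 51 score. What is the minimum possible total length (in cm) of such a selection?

Subsets with value ≥ 51, sorted by total length:
- option 1+option 3: length 19, value 62
- option 1+option 4: length 20, value 73
- option 4+option 5: length 22, value 55
- option 2+option 4: length 23, value 54
Minimum length: 19 cm.

19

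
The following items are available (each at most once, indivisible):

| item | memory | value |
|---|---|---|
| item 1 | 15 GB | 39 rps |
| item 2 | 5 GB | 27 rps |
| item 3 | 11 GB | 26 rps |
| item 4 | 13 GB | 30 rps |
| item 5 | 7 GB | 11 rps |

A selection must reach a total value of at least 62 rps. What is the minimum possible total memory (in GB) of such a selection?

20

Subsets with value ≥ 62, sorted by total memory:
- item 1+item 2: memory 20, value 66
- item 2+item 3+item 5: memory 23, value 64
- item 2+item 4+item 5: memory 25, value 68
Minimum memory: 20 GB.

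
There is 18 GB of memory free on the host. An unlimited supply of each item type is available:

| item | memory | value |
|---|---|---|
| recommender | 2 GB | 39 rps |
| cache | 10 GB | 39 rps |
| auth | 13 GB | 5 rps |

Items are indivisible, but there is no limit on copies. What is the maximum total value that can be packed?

351 rps

Best value-per-unit is recommender at 39/2, and filling with it alone uses memory 9×2=18. No mix of the others beats 9×39 = 351.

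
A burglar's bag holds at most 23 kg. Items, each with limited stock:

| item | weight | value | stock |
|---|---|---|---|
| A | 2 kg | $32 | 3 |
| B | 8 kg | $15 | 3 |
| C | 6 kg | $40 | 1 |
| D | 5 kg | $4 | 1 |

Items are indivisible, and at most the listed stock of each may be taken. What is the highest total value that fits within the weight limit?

Top feasible selections:
- 3×A + 1×B + 1×C: weight 20, value 151
- 3×A + 1×C + 1×D: weight 17, value 140
- 3×A + 1×C: weight 12, value 136
- 3×A + 2×B: weight 22, value 126
Best: $151.

$151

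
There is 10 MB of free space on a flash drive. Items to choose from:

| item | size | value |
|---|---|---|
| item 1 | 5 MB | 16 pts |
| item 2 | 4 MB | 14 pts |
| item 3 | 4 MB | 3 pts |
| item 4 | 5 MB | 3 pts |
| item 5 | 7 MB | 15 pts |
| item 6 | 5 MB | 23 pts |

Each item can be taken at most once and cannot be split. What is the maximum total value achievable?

Check high-value combinations within 10 MB:
- item 1+item 6: size 5+5=10, value 16+23=39
- item 2+item 6: size 4+5=9, value 14+23=37
- item 1+item 2: size 5+4=9, value 16+14=30
Best: 39 pts.

39 pts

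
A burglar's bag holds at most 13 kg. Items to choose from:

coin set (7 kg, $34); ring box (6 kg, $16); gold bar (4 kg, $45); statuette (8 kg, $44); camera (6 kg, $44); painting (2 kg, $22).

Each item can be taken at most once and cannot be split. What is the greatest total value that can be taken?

$111

This is a 0/1 knapsack; check combinations near the capacity.
- gold bar+camera+painting: weight 4+6+2=12, value 45+44+22=111
- coin set+gold bar+painting: weight 7+4+2=13, value 34+45+22=101
- gold bar+camera: weight 4+6=10, value 45+44=89
- gold bar+statuette: weight 4+8=12, value 45+44=89
Best: $111.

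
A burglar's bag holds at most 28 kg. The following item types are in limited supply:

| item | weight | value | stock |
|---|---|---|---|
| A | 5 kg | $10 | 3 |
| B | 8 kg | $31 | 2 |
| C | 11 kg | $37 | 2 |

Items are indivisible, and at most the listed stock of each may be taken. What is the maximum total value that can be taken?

Top feasible selections:
- 2×B + 1×C: weight 27, value 99
- 1×A + 2×C: weight 27, value 84
- 2×A + 2×B: weight 26, value 82
- 1×A + 1×B + 1×C: weight 24, value 78
Best: $99.

$99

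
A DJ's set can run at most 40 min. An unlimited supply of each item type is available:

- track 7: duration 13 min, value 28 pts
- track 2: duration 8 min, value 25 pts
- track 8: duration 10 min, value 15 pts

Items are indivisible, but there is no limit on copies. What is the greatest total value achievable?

Best value-per-unit is track 2 at 25/8, and filling with it alone uses duration 5×8=40. No mix of the others beats 5×25 = 125.

125 pts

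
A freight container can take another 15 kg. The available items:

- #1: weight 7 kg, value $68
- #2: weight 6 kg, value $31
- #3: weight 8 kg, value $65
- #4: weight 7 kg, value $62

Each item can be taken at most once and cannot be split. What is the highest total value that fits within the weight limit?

$133

Check high-value combinations within 15 kg:
- #1+#3: weight 7+8=15, value 68+65=133
- #1+#4: weight 7+7=14, value 68+62=130
- #3+#4: weight 8+7=15, value 65+62=127
Best: $133.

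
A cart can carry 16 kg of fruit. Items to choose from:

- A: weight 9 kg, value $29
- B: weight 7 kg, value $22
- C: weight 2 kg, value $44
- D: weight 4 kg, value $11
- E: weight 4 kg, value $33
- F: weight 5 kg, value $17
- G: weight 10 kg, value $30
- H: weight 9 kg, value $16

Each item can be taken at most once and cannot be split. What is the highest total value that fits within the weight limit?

$107

Check high-value combinations within 16 kg:
- C+E+G: weight 2+4+10=16, value 44+33+30=107
- A+C+E: weight 9+2+4=15, value 29+44+33=106
- C+D+E+F: weight 2+4+4+5=15, value 44+11+33+17=105
- B+C+E: weight 7+2+4=13, value 22+44+33=99
- C+E+F: weight 2+4+5=11, value 44+33+17=94
Best: $107.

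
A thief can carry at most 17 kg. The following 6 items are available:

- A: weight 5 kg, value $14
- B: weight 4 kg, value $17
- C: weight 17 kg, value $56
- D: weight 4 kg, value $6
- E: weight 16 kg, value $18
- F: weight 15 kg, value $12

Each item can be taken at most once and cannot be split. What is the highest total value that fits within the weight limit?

Check high-value combinations within 17 kg:
- C: weight 17, value 56
- A+B+D: weight 5+4+4=13, value 14+17+6=37
- A+B: weight 5+4=9, value 14+17=31
- B+D: weight 4+4=8, value 17+6=23
- A+D: weight 5+4=9, value 14+6=20
Best: $56.

$56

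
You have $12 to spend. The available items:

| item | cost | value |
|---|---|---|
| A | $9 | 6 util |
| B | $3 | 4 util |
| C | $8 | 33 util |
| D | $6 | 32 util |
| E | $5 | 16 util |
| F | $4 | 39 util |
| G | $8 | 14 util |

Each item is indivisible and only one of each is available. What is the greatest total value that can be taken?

72 util

Check high-value combinations within $12:
- C+F: cost 8+4=12, value 33+39=72
- D+F: cost 6+4=10, value 32+39=71
- B+E+F: cost 3+5+4=12, value 4+16+39=59
Best: 72 util.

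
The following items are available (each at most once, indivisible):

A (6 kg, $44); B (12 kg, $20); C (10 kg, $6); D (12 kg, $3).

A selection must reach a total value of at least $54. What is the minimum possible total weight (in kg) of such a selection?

18

Subsets with value ≥ 54, sorted by total weight:
- A+B: weight 18, value 64
- A+B+C: weight 28, value 70
Minimum weight: 18 kg.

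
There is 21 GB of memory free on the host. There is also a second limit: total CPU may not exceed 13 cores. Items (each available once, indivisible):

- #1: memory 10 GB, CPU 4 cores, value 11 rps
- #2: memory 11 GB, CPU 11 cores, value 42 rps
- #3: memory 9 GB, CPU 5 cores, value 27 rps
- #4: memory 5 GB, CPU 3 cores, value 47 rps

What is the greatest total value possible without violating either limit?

Feasible sets respecting both limits:
- #3+#4: memory 14, CPU 8, value 74
- #1+#4: memory 15, CPU 7, value 58
- #4: memory 5, CPU 3, value 47
Best: 74 rps.

74 rps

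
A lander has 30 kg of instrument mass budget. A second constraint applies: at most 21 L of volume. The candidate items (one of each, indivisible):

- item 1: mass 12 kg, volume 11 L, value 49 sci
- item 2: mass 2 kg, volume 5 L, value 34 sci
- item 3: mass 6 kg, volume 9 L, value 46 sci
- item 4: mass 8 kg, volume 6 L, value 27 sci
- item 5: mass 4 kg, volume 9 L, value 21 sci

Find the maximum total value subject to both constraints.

Feasible sets respecting both limits:
- item 2+item 3+item 4: mass 16, volume 20, value 107
- item 1+item 3: mass 18, volume 20, value 95
- item 1+item 2: mass 14, volume 16, value 83
Best: 107 sci.

107 sci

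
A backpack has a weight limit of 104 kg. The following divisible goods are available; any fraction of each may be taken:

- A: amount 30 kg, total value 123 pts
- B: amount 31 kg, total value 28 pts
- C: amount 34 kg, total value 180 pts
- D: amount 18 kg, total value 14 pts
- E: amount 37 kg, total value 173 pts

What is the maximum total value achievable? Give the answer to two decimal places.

478.71

Take in order of value per unit:
- C (180/34 per unit): all 34 → value 180, running total 180.00
- E (173/37 per unit): all 37 → value 173, running total 353.00
- A (123/30 per unit): all 30 → value 123, running total 476.00
- B (28/31 per unit): 3 of 31 → value 3×28/31 = 2.7097, running total 478.71
Total 478.71.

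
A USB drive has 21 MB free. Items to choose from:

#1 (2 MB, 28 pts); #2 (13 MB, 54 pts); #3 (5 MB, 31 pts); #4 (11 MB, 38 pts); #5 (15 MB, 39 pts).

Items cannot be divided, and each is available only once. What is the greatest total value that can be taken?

Check high-value combinations within 21 MB:
- #1+#2+#3: size 2+13+5=20, value 28+54+31=113
- #1+#3+#4: size 2+5+11=18, value 28+31+38=97
- #2+#3: size 13+5=18, value 54+31=85
- #1+#2: size 2+13=15, value 28+54=82
Best: 113 pts.

113 pts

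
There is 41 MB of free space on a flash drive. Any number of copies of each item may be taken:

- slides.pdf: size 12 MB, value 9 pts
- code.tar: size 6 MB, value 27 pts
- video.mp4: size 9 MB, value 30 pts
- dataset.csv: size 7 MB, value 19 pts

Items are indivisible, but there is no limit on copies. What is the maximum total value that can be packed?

165 pts

Best value-per-unit is code.tar at 27/6; filling with it alone gives 6×27 = 162.
Optimal mix: 5×code.tar + 1×video.mp4 → size 39, value 165.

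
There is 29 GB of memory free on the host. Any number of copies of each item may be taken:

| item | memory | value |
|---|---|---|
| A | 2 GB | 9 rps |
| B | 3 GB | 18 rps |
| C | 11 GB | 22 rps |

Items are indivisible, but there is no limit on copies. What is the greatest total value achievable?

Best value-per-unit is B at 18/3; filling with it alone gives 9×18 = 162.
Optimal mix: 1×A + 9×B → memory 29, value 171.

171 rps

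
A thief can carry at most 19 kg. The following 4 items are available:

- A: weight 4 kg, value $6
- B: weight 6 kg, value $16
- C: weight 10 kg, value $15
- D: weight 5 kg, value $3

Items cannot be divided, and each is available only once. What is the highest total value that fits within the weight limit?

$31

Check high-value combinations within 19 kg:
- B+C: weight 6+10=16, value 16+15=31
- A+B+D: weight 4+6+5=15, value 6+16+3=25
- A+C+D: weight 4+10+5=19, value 6+15+3=24
- A+B: weight 4+6=10, value 6+16=22
- A+C: weight 4+10=14, value 6+15=21
Best: $31.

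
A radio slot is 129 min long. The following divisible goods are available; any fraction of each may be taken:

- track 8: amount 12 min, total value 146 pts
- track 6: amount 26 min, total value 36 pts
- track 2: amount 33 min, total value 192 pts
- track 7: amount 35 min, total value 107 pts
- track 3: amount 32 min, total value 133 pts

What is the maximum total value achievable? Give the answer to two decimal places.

Take in order of value per unit:
- track 8 (146/12 per unit): all 12 → value 146, running total 146.00
- track 2 (192/33 per unit): all 33 → value 192, running total 338.00
- track 3 (133/32 per unit): all 32 → value 133, running total 471.00
- track 7 (107/35 per unit): all 35 → value 107, running total 578.00
- track 6 (36/26 per unit): 17 of 26 → value 17×36/26 = 23.5385, running total 601.54
Total 601.54.

601.54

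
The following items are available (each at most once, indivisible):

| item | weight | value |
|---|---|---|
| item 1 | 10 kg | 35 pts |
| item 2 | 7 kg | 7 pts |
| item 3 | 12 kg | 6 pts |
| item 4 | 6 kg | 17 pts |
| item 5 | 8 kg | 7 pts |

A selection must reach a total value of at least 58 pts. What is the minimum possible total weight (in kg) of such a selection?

23

Subsets with value ≥ 58, sorted by total weight:
- item 1+item 2+item 4: weight 23, value 59
- item 1+item 4+item 5: weight 24, value 59
- item 1+item 3+item 4: weight 28, value 58
Minimum weight: 23 kg.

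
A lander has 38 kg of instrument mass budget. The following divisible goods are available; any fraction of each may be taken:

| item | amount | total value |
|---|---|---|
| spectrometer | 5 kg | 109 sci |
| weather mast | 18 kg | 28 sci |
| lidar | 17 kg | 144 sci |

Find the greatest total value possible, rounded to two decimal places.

Take in order of value per unit:
- spectrometer (109/5 per unit): all 5 → value 109, running total 109.00
- lidar (144/17 per unit): all 17 → value 144, running total 253.00
- weather mast (28/18 per unit): 16 of 18 → value 16×28/18 = 24.8889, running total 277.89
Total 277.89.

277.89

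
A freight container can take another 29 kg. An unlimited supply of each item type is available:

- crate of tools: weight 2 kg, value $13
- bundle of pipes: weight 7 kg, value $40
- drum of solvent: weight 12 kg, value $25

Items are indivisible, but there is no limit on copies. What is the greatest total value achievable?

Best value-per-unit is crate of tools at 13/2; filling with it alone gives 14×13 = 182.
Optimal mix: 11×crate of tools + 1×bundle of pipes → weight 29, value 183.

$183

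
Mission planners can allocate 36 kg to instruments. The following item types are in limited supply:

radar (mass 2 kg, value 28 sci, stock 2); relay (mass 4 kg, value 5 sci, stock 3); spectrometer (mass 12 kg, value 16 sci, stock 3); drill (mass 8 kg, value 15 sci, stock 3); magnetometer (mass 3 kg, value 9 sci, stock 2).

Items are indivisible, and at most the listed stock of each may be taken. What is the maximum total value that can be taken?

Top feasible selections:
- 2×radar + 3×drill + 2×magnetometer: mass 34, value 119
- 2×radar + 1×relay + 3×drill + 1×magnetometer: mass 35, value 115
Best: 119 sci.

119 sci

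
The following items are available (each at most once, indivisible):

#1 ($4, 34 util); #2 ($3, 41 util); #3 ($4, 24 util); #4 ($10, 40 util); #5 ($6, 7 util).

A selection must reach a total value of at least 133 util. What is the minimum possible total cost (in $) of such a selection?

21

Subsets with value ≥ 133, sorted by total cost:
- #1+#2+#3+#4: cost 21, value 139
- #1+#2+#3+#4+#5: cost 27, value 146
Minimum cost: 21 $.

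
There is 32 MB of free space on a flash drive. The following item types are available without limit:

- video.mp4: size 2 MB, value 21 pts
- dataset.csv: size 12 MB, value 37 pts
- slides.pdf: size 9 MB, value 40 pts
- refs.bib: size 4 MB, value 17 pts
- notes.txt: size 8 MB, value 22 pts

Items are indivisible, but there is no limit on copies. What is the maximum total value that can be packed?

Best value-per-unit is video.mp4 at 21/2, and filling with it alone uses size 16×2=32. No mix of the others beats 16×21 = 336.

336 pts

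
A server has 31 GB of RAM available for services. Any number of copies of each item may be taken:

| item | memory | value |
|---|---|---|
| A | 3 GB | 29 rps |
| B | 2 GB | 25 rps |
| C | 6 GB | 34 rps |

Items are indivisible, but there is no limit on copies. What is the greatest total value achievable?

379 rps

Best value-per-unit is B at 25/2; filling with it alone gives 15×25 = 375.
Optimal mix: 1×A + 14×B → memory 31, value 379.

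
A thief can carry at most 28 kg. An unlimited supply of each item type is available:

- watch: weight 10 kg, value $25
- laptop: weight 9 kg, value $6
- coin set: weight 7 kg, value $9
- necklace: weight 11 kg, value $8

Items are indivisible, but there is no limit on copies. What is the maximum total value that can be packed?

Best value-per-unit is watch at 25/10; filling with it alone gives 2×25 = 50.
Optimal mix: 2×watch + 1×coin set → weight 27, value 59.

$59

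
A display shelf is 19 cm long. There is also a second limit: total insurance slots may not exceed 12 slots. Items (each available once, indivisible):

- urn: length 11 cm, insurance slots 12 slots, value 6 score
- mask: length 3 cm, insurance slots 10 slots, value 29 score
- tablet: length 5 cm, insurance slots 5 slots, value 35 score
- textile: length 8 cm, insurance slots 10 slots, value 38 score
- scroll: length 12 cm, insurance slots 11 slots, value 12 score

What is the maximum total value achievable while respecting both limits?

38 score

Feasible sets respecting both limits:
- textile: length 8, insurance slots 10, value 38
- tablet: length 5, insurance slots 5, value 35
- mask: length 3, insurance slots 10, value 29
Best: 38 score.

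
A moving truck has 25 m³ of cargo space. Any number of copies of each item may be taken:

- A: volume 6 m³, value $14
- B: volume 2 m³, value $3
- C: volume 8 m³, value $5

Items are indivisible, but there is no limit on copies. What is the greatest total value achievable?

Best value-per-unit is A at 14/6, and filling with it alone uses volume 4×6=24. No mix of the others beats 4×14 = 56.

$56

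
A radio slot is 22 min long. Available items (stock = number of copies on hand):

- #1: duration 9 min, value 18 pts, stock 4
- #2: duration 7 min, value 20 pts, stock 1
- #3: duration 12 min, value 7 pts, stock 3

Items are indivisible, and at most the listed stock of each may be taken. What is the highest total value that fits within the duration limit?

Best selections within duration 22 and stock limits:
- 1×#1 + 1×#2: duration 16, value 38
- 2×#1: duration 18, value 36
Best: 38 pts.

38 pts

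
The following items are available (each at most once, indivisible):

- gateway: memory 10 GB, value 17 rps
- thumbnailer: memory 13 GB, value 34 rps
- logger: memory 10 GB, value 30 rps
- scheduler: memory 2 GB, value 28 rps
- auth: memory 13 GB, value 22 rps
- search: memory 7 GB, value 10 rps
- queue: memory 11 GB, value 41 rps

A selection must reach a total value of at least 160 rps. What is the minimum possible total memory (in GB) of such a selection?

53

Subsets with value ≥ 160, sorted by total memory:
- gateway+thumbnailer+logger+scheduler+search+queue: memory 53, value 160
- thumbnailer+logger+scheduler+auth+search+queue: memory 56, value 165
- gateway+thumbnailer+logger+scheduler+auth+queue: memory 59, value 172
Minimum memory: 53 GB.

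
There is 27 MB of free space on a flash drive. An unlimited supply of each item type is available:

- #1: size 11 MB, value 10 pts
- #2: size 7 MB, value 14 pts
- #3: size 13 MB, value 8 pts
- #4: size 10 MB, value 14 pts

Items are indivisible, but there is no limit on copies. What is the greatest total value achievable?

Best value-per-unit is #2 at 14/7, and filling with it alone uses size 3×7=21. No mix of the others beats 3×14 = 42.

42 pts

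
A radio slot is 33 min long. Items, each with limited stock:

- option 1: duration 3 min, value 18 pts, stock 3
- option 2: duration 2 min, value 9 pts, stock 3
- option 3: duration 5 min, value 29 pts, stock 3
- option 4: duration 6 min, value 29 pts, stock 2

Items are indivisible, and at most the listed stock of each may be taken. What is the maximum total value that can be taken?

Best selections within duration 33 and stock limits:
- 2×option 1 + 3×option 3 + 2×option 4: duration 33, value 181
- 3×option 1 + 1×option 2 + 3×option 3 + 1×option 4: duration 32, value 179
- 2×option 1 + 3×option 2 + 3×option 3 + 1×option 4: duration 33, value 179
- 3×option 1 + 1×option 2 + 2×option 3 + 2×option 4: duration 33, value 179
Best: 181 pts.

181 pts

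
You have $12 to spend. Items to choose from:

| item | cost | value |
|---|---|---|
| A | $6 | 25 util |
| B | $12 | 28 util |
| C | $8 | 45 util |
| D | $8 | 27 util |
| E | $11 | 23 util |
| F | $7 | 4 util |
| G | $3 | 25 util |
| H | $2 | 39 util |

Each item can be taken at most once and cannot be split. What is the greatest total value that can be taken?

89 util

Check high-value combinations within $12:
- A+G+H: cost 6+3+2=11, value 25+25+39=89
- C+H: cost 8+2=10, value 45+39=84
- C+G: cost 8+3=11, value 45+25=70
Best: 89 util.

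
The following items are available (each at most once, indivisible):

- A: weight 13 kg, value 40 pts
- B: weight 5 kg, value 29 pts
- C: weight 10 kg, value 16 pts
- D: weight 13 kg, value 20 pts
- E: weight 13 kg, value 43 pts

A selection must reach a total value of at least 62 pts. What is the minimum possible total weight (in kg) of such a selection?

18

Subsets with value ≥ 62, sorted by total weight:
- B+E: weight 18, value 72
- A+B: weight 18, value 69
Minimum weight: 18 kg.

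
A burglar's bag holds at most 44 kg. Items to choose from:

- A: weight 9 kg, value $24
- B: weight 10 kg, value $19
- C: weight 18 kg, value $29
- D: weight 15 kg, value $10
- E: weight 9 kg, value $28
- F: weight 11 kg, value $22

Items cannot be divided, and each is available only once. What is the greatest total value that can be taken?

$93

This is a 0/1 knapsack; check combinations near the capacity.
- A+B+E+F: weight 9+10+9+11=39, value 24+19+28+22=93
- A+D+E+F: weight 9+15+9+11=44, value 24+10+28+22=84
- A+C+E: weight 9+18+9=36, value 24+29+28=81
- A+B+D+E: weight 9+10+15+9=43, value 24+19+10+28=81
- C+E+F: weight 18+9+11=38, value 29+28+22=79
Best: $93.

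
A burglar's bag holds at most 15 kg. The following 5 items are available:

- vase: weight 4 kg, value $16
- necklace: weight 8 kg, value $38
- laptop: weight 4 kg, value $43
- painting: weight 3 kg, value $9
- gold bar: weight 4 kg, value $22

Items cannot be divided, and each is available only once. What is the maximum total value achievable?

Check high-value combinations within 15 kg:
- necklace+laptop+painting: weight 8+4+3=15, value 38+43+9=90
- vase+laptop+painting+gold bar: weight 4+4+3+4=15, value 16+43+9+22=90
- necklace+laptop: weight 8+4=12, value 38+43=81
Best: $90.

$90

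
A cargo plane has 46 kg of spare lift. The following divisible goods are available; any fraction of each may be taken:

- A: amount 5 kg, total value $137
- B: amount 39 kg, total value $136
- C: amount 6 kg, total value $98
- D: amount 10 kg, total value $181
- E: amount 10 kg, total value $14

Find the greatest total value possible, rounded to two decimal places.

Take in order of value per unit:
- A (137/5 per unit): all 5 → value 137, running total 137.00
- D (181/10 per unit): all 10 → value 181, running total 318.00
- C (98/6 per unit): all 6 → value 98, running total 416.00
- B (136/39 per unit): 25 of 39 → value 25×136/39 = 87.1795, running total 503.18
Total 503.18.

503.18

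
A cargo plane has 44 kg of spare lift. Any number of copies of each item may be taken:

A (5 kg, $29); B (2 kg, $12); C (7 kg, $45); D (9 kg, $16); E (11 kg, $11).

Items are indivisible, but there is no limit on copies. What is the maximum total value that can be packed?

Best value-per-unit is C at 45/7; filling with it alone gives 6×45 = 270.
Optimal mix: 1×B + 6×C → weight 44, value 282.

$282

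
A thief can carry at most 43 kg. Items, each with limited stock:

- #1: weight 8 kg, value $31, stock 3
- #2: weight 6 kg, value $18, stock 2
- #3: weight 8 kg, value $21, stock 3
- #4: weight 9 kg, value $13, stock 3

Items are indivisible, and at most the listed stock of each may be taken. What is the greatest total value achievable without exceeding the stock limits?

Top feasible selections:
- 3×#1 + 2×#3: weight 40, value 135
- 3×#1 + 1×#2 + 1×#3: weight 38, value 132
- 3×#1 + 2×#2: weight 36, value 129
Best: $135.

$135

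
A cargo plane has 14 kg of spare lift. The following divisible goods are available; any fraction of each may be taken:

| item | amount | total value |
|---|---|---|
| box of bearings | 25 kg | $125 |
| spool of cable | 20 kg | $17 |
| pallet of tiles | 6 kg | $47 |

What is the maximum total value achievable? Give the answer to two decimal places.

Take in order of value per unit:
- pallet of tiles (47/6 per unit): all 6 → value 47, running total 47.00
- box of bearings (125/25 per unit): 8 of 25 → value 8×125/25 = 40.0000, running total 87.00
Total 87.00.

87.00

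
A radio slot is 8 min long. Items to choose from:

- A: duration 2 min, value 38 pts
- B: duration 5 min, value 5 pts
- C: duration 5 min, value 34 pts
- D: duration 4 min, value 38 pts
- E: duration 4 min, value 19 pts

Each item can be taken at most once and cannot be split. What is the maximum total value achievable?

Check high-value combinations within 8 min:
- A+D: duration 2+4=6, value 38+38=76
- A+C: duration 2+5=7, value 38+34=72
- A+E: duration 2+4=6, value 38+19=57
- D+E: duration 4+4=8, value 38+19=57
- A+B: duration 2+5=7, value 38+5=43
Best: 76 pts.

76 pts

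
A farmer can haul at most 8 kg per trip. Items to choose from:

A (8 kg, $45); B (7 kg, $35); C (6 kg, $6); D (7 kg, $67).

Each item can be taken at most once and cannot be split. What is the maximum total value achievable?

This is a 0/1 knapsack; check combinations near the capacity.
- D: weight 7, value 67
- A: weight 8, value 45
- B: weight 7, value 35
Best: $67.

$67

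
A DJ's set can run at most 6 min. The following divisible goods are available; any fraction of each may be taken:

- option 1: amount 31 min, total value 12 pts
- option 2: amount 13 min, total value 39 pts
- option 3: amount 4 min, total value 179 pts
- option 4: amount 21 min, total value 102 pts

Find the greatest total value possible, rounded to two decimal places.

188.71

Take in order of value per unit:
- option 3 (179/4 per unit): all 4 → value 179, running total 179.00
- option 4 (102/21 per unit): 2 of 21 → value 2×102/21 = 9.7143, running total 188.71
Total 188.71.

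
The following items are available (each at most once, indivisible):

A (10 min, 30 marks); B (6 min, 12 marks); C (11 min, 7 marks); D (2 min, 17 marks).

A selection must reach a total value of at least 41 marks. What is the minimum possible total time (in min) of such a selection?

12

Subsets with value ≥ 41, sorted by total time:
- A+D: time 12, value 47
- A+B: time 16, value 42
- A+B+D: time 18, value 59
- A+C+D: time 23, value 54
Minimum time: 12 min.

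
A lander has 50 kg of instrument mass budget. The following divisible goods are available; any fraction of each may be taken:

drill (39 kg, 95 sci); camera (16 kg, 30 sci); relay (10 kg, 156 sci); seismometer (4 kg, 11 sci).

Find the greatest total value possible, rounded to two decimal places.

254.69

Take in order of value per unit:
- relay (156/10 per unit): all 10 → value 156, running total 156.00
- seismometer (11/4 per unit): all 4 → value 11, running total 167.00
- drill (95/39 per unit): 36 of 39 → value 36×95/39 = 87.6923, running total 254.69
Total 254.69.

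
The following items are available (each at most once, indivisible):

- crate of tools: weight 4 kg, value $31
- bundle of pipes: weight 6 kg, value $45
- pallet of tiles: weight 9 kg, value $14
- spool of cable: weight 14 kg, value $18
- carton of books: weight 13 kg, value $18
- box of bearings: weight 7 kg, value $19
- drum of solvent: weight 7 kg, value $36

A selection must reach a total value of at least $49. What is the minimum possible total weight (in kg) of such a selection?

10

Subsets with value ≥ 49, sorted by total weight:
- crate of tools+bundle of pipes: weight 10, value 76
- crate of tools+drum of solvent: weight 11, value 67
Minimum weight: 10 kg.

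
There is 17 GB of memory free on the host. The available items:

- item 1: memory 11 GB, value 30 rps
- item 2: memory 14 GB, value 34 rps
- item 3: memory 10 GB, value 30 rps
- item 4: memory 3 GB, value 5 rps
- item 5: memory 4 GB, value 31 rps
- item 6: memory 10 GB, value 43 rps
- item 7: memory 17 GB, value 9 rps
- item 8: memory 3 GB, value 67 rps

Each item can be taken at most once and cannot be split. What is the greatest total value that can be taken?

This is a 0/1 knapsack; check combinations near the capacity.
- item 5+item 6+item 8: memory 4+10+3=17, value 31+43+67=141
- item 3+item 5+item 8: memory 10+4+3=17, value 30+31+67=128
- item 4+item 6+item 8: memory 3+10+3=16, value 5+43+67=115
Best: 141 rps.

141 rps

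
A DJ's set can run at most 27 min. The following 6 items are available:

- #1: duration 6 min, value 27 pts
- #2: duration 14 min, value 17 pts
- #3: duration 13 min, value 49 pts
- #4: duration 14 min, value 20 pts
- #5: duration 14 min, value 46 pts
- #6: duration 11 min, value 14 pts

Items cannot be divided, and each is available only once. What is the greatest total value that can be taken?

95 pts

Check high-value combinations within 27 min:
- #3+#5: duration 13+14=27, value 49+46=95
- #1+#3: duration 6+13=19, value 27+49=76
- #1+#5: duration 6+14=20, value 27+46=73
- #3+#4: duration 13+14=27, value 49+20=69
- #2+#3: duration 14+13=27, value 17+49=66
Best: 95 pts.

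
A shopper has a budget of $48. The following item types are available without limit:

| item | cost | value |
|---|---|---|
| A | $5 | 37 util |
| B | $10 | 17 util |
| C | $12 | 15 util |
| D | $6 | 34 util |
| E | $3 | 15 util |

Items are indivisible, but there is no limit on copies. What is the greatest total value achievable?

Best value-per-unit is A at 37/5; filling with it alone gives 9×37 = 333.
Optimal mix: 9×A + 1×E → cost 48, value 348.

348 util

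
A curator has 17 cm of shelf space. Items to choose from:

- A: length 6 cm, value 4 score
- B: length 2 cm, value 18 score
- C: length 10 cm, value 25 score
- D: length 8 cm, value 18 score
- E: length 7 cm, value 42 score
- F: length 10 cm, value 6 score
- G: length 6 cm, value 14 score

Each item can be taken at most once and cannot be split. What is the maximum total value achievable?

78 score

Check high-value combinations within 17 cm:
- B+D+E: length 2+8+7=17, value 18+18+42=78
- B+E+G: length 2+7+6=15, value 18+42+14=74
- C+E: length 10+7=17, value 25+42=67
- A+B+E: length 6+2+7=15, value 4+18+42=64
- B+E: length 2+7=9, value 18+42=60
Best: 78 score.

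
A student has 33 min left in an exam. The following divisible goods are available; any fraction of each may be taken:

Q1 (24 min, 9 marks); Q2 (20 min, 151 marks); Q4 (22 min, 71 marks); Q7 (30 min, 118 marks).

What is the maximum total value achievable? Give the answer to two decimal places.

202.13

Take in order of value per unit:
- Q2 (151/20 per unit): all 20 → value 151, running total 151.00
- Q7 (118/30 per unit): 13 of 30 → value 13×118/30 = 51.1333, running total 202.13
Total 202.13.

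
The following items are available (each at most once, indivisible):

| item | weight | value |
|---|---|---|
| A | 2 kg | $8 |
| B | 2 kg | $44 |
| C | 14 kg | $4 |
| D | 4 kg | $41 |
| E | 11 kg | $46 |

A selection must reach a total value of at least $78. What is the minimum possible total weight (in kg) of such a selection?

6

Subsets with value ≥ 78, sorted by total weight:
- B+D: weight 6, value 85
- A+B+D: weight 8, value 93
Minimum weight: 6 kg.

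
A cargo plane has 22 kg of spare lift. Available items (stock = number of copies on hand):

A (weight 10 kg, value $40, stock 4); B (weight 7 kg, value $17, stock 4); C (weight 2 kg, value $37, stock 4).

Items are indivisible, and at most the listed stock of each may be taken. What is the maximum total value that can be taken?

Top feasible selections:
- 1×A + 4×C: weight 18, value 188
- 2×B + 4×C: weight 22, value 182
Best: $188.

$188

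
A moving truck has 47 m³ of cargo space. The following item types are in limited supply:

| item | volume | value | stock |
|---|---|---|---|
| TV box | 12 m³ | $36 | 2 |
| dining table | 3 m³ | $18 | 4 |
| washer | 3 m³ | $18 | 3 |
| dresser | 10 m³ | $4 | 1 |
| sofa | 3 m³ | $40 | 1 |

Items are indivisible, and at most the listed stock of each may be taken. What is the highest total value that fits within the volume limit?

$220

Best selections within volume 47 and stock limits:
- 2×TV box + 3×dining table + 3×washer + 1×sofa: volume 45, value 220
- 2×TV box + 4×dining table + 2×washer + 1×sofa: volume 45, value 220
Best: $220.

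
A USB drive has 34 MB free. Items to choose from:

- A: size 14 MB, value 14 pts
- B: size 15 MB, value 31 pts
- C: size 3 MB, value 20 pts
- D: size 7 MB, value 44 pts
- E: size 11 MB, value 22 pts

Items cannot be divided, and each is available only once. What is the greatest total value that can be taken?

97 pts

Check high-value combinations within 34 MB:
- B+D+E: size 15+7+11=33, value 31+44+22=97
- B+C+D: size 15+3+7=25, value 31+20+44=95
- C+D+E: size 3+7+11=21, value 20+44+22=86
Best: 97 pts.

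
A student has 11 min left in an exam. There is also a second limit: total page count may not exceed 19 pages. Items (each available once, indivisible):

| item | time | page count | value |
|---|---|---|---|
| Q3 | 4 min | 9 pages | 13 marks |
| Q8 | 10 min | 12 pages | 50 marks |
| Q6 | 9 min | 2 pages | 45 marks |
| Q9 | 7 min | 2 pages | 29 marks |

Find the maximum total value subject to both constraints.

Feasible sets respecting both limits:
- Q8: time 10, page count 12, value 50
- Q6: time 9, page count 2, value 45
- Q3+Q9: time 11, page count 11, value 42
Best: 50 marks.

50 marks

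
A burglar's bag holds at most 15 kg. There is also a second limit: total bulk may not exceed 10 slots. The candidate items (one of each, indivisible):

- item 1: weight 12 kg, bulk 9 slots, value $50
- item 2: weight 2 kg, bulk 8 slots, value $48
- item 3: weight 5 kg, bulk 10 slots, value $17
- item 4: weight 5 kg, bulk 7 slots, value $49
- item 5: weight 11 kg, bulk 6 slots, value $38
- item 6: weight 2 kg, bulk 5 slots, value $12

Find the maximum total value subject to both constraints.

Feasible sets respecting both limits:
- item 1: weight 12, bulk 9, value 50
- item 4: weight 5, bulk 7, value 49
- item 2: weight 2, bulk 8, value 48
Best: $50.

$50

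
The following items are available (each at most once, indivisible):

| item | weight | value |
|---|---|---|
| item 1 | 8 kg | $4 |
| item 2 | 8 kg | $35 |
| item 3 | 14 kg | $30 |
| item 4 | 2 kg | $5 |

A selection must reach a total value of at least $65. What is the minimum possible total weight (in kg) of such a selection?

22

Subsets with value ≥ 65, sorted by total weight:
- item 2+item 3: weight 22, value 65
- item 2+item 3+item 4: weight 24, value 70
- item 1+item 2+item 3: weight 30, value 69
Minimum weight: 22 kg.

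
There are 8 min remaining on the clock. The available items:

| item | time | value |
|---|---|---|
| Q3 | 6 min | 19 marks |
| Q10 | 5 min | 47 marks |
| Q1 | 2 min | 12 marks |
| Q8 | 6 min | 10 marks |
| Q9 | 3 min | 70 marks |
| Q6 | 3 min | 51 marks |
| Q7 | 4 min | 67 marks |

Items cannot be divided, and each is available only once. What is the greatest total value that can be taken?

137 marks

Check high-value combinations within 8 min:
- Q9+Q7: time 3+4=7, value 70+67=137
- Q1+Q9+Q6: time 2+3+3=8, value 12+70+51=133
- Q9+Q6: time 3+3=6, value 70+51=121
- Q6+Q7: time 3+4=7, value 51+67=118
Best: 137 marks.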